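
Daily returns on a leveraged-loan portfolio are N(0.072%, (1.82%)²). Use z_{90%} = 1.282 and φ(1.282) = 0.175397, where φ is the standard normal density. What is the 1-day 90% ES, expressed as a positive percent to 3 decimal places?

3.120%

Tail multiplier: φ(z)/(1−α) = 0.175397 / 0.1 = 1.754.
ES = −(0.072%) + 1.82% × 1.754 = 3.120%.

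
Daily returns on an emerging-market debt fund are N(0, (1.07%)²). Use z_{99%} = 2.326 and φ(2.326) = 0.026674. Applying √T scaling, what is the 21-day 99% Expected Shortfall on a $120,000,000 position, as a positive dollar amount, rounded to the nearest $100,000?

$15,700,000

σ_{21d} = 1.07% × √21 = 4.903%.
ES multiplier = φ(z)/(1−α) = 0.026674/0.01 = 2.667.
ES = 4.903% × 2.667 = 13.076%; on $120,000,000: $15,691,200.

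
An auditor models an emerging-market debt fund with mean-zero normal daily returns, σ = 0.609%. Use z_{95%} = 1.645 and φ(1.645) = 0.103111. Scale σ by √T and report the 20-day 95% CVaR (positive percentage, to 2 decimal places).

5.62%

σ_{20d} = 0.609% × √20 = 2.724%.
ES multiplier = φ(z)/(1−α) = 0.103111/0.05 = 2.062.
ES = 2.724% × 2.062 = 5.617%.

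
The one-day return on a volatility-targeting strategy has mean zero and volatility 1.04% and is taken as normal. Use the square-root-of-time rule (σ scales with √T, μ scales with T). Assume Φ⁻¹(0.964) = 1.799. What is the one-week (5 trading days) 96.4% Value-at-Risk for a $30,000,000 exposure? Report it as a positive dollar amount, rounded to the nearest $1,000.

σ_{5d} = 1.04% × √5 = 2.326%.
VaR = 1.799 × 2.326% = 4.184%.
On $30,000,000: 0.04184 × $30,000,000 = $1,255,200.

$1,255,000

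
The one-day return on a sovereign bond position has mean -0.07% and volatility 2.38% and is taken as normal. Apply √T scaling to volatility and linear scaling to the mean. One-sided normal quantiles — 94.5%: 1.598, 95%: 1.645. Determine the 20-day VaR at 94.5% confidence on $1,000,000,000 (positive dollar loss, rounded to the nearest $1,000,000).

σ_{20d} = 2.38% × √20 = 10.644%; μ_{20d} = 20 × -0.07% = -1.400%.
VaR = −(-1.400%) + 1.598 × 10.644% = 18.409%.
On $1,000,000,000: 0.18409 × $1,000,000,000 = $184,090,000.

$184,000,000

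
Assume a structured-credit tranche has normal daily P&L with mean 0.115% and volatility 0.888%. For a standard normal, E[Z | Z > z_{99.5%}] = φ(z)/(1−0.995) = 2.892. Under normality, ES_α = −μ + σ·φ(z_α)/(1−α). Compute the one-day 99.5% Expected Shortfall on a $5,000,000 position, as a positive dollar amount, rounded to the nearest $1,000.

ES = −(0.115%) + 0.888% × 2.892 = 2.453%.
On $5,000,000: 0.02453 × $5,000,000 = $122,650.

$123,000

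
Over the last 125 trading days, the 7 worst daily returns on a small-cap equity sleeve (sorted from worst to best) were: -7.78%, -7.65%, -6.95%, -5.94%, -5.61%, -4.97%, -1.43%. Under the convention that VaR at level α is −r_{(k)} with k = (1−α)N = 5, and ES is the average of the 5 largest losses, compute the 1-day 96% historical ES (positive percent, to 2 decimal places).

6.79%

The 5 worst returns sum to -33.93%.
ES = −(-33.93%) / 5 = 6.786% ≈ 6.79%.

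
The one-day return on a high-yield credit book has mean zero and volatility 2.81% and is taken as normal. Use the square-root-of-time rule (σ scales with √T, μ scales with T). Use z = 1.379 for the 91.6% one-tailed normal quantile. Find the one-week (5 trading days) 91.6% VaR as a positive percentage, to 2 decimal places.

8.66%

σ_{5d} = 2.81% × √5 = 6.283%.
VaR = 1.379 × 6.283% = 8.664%.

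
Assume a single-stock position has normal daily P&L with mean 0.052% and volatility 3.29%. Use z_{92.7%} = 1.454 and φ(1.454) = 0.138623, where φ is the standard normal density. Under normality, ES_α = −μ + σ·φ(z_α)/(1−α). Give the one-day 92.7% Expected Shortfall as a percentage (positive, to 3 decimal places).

6.196%

Tail multiplier: φ(z)/(1−α) = 0.138623 / 0.073 = 1.899.
ES = −(0.052%) + 3.29% × 1.899 = 6.196%.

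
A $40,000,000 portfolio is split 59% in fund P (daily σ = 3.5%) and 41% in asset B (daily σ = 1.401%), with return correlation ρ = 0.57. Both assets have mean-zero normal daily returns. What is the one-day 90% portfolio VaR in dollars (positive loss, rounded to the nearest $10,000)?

$1,250,000

σ_p² = 0.59²·3.5² + 0.41²·1.401² + 2·0.57·0.59·0.41·3.5·1.401 = 5.9464 (%²).
σ_p = √5.9464 = 2.439%.
At 90%, z = 1.282.
VaR = 1.282 × 2.439% = 3.127%; on $40,000,000 that is $1,250,800.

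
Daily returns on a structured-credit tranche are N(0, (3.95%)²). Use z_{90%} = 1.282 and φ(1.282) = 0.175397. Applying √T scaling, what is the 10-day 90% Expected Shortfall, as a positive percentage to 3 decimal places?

21.909%

σ_{10d} = 3.95% × √10 = 12.491%.
ES multiplier = φ(z)/(1−α) = 0.175397/0.1 = 1.754.
ES = 12.491% × 1.754 = 21.909%.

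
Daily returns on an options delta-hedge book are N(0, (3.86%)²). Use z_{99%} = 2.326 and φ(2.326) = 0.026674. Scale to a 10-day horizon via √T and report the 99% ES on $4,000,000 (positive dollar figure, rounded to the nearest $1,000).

σ_{10d} = 3.86% × √10 = 12.206%.
ES multiplier = φ(z)/(1−α) = 0.026674/0.01 = 2.667.
ES = 12.206% × 2.667 = 32.553%; on $4,000,000: $1,302,120.

$1,302,000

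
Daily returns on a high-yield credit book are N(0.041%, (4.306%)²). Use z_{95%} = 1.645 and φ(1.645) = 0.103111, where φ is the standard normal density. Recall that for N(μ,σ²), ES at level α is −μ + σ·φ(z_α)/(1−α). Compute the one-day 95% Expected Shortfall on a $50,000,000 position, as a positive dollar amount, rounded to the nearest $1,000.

$4,419,000

Tail multiplier: φ(z)/(1−α) = 0.103111 / 0.05 = 2.062.
ES = −(0.041%) + 4.306% × 2.062 = 8.838%.
On $50,000,000: 0.08838 × $50,000,000 = $4,419,000.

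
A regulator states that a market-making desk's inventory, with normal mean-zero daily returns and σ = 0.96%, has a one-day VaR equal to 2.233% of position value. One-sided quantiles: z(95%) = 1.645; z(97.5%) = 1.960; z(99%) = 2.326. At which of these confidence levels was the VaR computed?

Implied z = VaR/σ = 2.233 / 0.96 = 2.326.
This matches z(99%) = 2.326.

99%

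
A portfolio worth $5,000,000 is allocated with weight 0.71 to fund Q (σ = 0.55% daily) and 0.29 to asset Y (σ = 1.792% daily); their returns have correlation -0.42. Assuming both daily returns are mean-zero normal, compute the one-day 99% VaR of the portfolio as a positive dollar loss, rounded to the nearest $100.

σ_p² = 0.71²·0.55² + 0.29²·1.792² + 2·-0.42·0.71·0.29·0.55·1.792 = 0.2521 (%²).
σ_p = √0.2521 = 0.502%.
At 99%, z = 2.326.
VaR = 2.326 × 0.502% = 1.168%; on $5,000,000 that is $58,400.

$58,400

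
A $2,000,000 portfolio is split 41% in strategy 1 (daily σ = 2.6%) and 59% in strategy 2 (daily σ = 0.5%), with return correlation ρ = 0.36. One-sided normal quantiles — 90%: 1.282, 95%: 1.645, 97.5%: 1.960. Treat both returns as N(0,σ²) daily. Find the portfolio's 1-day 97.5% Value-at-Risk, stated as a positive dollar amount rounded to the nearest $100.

$47,200

σ_p² = 0.41²·2.6² + 0.59²·0.5² + 2·0.36·0.41·0.59·2.6·0.5 = 1.4498 (%²).
σ_p = √1.4498 = 1.204%.
VaR = 1.960 × 1.204% = 2.360%; on $2,000,000 that is $47,200.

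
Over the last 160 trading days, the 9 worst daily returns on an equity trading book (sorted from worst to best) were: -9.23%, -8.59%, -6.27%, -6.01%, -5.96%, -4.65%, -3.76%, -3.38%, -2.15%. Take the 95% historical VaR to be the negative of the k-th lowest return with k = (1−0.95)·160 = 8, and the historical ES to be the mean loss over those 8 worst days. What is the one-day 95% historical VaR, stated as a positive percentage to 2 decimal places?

k = 8; the 8th lowest return is -3.38%, so VaR = 3.38%.

3.38%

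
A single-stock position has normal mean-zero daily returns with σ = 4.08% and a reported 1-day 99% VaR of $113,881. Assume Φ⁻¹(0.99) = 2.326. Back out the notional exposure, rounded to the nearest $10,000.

VaR as a fraction of value: z·σ = 2.326 × 4.08% = 9.49008%.
Position = $113,881 / 0.0949008 = $1,200,000.

$1,200,000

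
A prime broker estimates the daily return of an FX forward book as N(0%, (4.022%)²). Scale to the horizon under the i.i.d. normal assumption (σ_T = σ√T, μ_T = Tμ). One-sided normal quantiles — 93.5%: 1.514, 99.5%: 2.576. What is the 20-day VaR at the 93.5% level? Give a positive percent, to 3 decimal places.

27.232%

σ_{20d} = 4.022% × √20 = 17.987%.
VaR = 1.514 × 17.987% = 27.232%.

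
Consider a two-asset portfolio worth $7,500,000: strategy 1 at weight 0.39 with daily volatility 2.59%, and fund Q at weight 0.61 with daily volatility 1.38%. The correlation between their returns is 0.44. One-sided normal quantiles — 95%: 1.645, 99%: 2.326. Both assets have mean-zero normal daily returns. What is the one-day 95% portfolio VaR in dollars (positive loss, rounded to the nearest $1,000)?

σ_p² = 0.39²·2.59² + 0.61²·1.38² + 2·0.44·0.39·0.61·2.59·1.38 = 2.4772 (%²).
σ_p = √2.4772 = 1.574%.
VaR = 1.645 × 1.574% = 2.589%; on $7,500,000 that is $194,175.

$194,000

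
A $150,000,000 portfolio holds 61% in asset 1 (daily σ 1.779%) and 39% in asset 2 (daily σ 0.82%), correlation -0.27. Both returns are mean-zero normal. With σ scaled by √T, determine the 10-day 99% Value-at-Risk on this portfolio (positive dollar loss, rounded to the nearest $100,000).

$11,500,000

σ_p = √(0.61²·1.779² + 0.39²·0.82² + 2·-0.27·0.61·0.39·1.779·0.82) = 1.045%.
σ_{10d} = 1.045% × √10 = 3.305%.
z(99%) = 2.326.
VaR = 2.326 × 3.305% = 7.687%; on $150,000,000 that is $11,530,500.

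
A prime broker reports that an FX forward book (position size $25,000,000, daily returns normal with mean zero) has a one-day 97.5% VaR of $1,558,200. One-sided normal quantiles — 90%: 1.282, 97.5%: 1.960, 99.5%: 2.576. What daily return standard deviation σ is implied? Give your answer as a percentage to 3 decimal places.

VaR as a fraction: $1,558,200 / $25,000,000 = 6.233%.
σ = VaR / z = 6.233% / 1.960 = 3.180%.

3.180%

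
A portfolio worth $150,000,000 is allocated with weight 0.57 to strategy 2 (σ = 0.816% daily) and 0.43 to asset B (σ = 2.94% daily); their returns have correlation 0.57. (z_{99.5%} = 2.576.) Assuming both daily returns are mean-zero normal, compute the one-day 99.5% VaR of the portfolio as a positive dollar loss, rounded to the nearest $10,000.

$6,090,000

σ_p² = 0.57²·0.816² + 0.43²·2.94² + 2·0.57·0.57·0.43·0.816·2.94 = 2.4849 (%²).
σ_p = √2.4849 = 1.576%.
VaR = 2.576 × 1.576% = 4.060%; on $150,000,000 that is $6,090,000.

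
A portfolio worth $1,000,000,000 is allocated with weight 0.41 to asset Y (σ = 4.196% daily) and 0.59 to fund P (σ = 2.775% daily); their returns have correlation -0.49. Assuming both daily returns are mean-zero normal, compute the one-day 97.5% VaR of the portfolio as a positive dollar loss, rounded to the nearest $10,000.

$33,260,000

σ_p² = 0.41²·4.196² + 0.59²·2.775² + 2·-0.49·0.41·0.59·4.196·2.775 = 2.8799 (%²).
σ_p = √2.8799 = 1.697%.
At 97.5%, z = 1.960.
VaR = 1.960 × 1.697% = 3.326%; on $1,000,000,000 that is $33,260,000.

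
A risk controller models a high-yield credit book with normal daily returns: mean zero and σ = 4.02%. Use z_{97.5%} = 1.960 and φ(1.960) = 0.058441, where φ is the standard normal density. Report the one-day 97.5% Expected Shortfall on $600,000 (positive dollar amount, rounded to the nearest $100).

Tail multiplier: φ(z)/(1−α) = 0.058441 / 0.025 = 2.338.
ES = 4.02% × 2.338 = 9.399%.
On $600,000: 0.09399 × $600,000 = $56,394.

$56,400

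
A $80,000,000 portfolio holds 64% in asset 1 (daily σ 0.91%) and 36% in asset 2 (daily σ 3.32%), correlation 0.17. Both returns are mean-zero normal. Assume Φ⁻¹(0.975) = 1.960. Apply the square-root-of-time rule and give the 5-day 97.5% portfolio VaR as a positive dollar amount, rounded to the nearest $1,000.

$4,964,000

σ_p = √(0.64²·0.91² + 0.36²·3.32² + 2·0.17·0.64·0.36·0.91·3.32) = 1.416%.
σ_{5d} = 1.416% × √5 = 3.166%.
VaR = 1.960 × 3.166% = 6.205%; on $80,000,000 that is $4,964,000.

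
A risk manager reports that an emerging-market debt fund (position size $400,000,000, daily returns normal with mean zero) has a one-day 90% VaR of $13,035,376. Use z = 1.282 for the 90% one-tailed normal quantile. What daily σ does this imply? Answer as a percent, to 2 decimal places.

VaR as a fraction: $13,035,376 / $400,000,000 = 3.259%.
σ = VaR / z = 3.259% / 1.282 = 2.542%.

2.54%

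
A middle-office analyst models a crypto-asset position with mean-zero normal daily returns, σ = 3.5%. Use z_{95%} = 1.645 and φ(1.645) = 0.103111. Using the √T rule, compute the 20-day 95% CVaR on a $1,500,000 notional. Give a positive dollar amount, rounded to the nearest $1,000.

σ_{20d} = 3.5% × √20 = 15.652%.
ES multiplier = φ(z)/(1−α) = 0.103111/0.05 = 2.062.
ES = 15.652% × 2.062 = 32.274%; on $1,500,000: $484,110.

$484,000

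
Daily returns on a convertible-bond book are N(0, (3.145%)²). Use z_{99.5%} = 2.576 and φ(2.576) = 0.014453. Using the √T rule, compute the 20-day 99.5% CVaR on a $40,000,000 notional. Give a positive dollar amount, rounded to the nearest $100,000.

σ_{20d} = 3.145% × √20 = 14.065%.
ES multiplier = φ(z)/(1−α) = 0.014453/0.005 = 2.891.
ES = 14.065% × 2.891 = 40.662%; on $40,000,000: $16,264,800.

$16,300,000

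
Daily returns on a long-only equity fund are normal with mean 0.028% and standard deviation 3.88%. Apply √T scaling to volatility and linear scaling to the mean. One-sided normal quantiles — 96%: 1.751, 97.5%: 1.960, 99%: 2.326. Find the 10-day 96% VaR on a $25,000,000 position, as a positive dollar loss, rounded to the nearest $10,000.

σ_{10d} = 3.88% × √10 = 12.270%; μ_{10d} = 10 × 0.028% = 0.280%.
VaR = −(0.280%) + 1.751 × 12.270% = 21.205%.
On $25,000,000: 0.21205 × $25,000,000 = $5,301,250.

$5,300,000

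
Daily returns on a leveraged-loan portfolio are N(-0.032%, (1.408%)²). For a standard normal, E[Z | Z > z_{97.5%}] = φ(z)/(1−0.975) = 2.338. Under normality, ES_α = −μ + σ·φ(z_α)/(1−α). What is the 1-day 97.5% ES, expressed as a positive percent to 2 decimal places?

ES = −(-0.032%) + 1.408% × 2.338 = 3.324%.

3.32%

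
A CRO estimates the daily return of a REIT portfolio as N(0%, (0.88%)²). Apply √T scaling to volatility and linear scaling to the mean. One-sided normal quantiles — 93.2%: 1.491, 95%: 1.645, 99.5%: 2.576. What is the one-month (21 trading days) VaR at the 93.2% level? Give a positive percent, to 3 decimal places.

6.013%

σ_{21d} = 0.88% × √21 = 4.033%.
VaR = 1.491 × 4.033% = 6.013%.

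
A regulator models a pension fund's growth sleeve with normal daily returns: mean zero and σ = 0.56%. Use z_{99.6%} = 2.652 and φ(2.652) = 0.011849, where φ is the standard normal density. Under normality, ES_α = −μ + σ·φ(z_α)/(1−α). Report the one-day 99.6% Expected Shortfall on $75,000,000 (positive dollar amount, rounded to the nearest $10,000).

$1,240,000

Tail multiplier: φ(z)/(1−α) = 0.011849 / 0.004 = 2.962.
ES = 0.56% × 2.962 = 1.659%.
On $75,000,000: 0.01659 × $75,000,000 = $1,244,250.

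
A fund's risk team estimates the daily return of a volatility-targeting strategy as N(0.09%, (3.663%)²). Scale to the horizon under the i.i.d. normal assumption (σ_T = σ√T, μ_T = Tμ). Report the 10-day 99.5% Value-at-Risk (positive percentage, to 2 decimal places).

At 99.5%, z = 2.576.
σ_{10d} = 3.663% × √10 = 11.583%; μ_{10d} = 10 × 0.09% = 0.900%.
VaR = −(0.900%) + 2.576 × 11.583% = 28.938%.

28.94%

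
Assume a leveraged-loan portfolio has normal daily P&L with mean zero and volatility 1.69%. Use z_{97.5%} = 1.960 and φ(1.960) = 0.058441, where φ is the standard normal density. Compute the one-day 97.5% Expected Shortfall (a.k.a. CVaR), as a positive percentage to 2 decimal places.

3.95%

Tail multiplier: φ(z)/(1−α) = 0.058441 / 0.025 = 2.338.
ES = 1.69% × 2.338 = 3.951%.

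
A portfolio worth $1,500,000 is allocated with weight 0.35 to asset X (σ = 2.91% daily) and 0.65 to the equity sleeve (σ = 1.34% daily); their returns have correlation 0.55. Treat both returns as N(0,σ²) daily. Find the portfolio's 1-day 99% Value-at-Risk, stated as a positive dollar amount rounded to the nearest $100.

$58,100

σ_p² = 0.35²·2.91² + 0.65²·1.34² + 2·0.55·0.35·0.65·2.91·1.34 = 2.7718 (%²).
σ_p = √2.7718 = 1.665%.
At 99%, z = 2.326.
VaR = 2.326 × 1.665% = 3.873%; on $1,500,000 that is $58,095.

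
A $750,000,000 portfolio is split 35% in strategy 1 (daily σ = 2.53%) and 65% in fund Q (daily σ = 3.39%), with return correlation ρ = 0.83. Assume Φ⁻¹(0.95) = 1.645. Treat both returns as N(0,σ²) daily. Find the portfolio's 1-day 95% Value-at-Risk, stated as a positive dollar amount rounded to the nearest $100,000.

σ_p² = 0.35²·2.53² + 0.65²·3.39² + 2·0.83·0.35·0.65·2.53·3.39 = 8.8785 (%²).
σ_p = √8.8785 = 2.980%.
VaR = 1.645 × 2.980% = 4.902%; on $750,000,000 that is $36,765,000.

$36,800,000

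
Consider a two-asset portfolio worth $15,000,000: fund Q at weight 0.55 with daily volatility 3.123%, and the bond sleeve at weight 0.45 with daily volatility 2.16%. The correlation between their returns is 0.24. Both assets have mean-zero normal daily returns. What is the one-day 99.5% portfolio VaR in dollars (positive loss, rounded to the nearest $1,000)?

$837,000

σ_p² = 0.55²·3.123² + 0.45²·2.16² + 2·0.24·0.55·0.45·3.123·2.16 = 4.6965 (%²).
σ_p = √4.6965 = 2.167%.
At 99.5%, z = 2.576.
VaR = 2.576 × 2.167% = 5.582%; on $15,000,000 that is $837,300.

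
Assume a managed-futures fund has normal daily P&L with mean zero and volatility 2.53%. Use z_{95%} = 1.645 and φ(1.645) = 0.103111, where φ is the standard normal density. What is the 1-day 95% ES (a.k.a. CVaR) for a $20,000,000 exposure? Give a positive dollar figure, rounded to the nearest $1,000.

$1,043,000

Tail multiplier: φ(z)/(1−α) = 0.103111 / 0.05 = 2.062.
ES = 2.53% × 2.062 = 5.217%.
On $20,000,000: 0.05217 × $20,000,000 = $1,043,400.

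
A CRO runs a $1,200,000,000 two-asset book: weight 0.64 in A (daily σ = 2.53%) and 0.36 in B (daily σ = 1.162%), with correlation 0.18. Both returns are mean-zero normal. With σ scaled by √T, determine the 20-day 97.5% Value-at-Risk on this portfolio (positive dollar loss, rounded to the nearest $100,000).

$183,400,000

σ_p = √(0.64²·2.53² + 0.36²·1.162² + 2·0.18·0.64·0.36·2.53·1.162) = 1.744%.
σ_{20d} = 1.744% × √20 = 7.799%.
z(97.5%) = 1.960.
VaR = 1.960 × 7.799% = 15.286%; on $1,200,000,000 that is $183,432,000.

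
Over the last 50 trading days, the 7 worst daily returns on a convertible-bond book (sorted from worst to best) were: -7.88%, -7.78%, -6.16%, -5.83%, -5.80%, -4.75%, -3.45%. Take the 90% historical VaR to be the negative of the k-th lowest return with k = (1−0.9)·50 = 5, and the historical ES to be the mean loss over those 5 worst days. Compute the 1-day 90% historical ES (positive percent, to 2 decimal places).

The 5 worst returns sum to -33.45%.
ES = −(-33.45%) / 5 = 6.69%.

6.69%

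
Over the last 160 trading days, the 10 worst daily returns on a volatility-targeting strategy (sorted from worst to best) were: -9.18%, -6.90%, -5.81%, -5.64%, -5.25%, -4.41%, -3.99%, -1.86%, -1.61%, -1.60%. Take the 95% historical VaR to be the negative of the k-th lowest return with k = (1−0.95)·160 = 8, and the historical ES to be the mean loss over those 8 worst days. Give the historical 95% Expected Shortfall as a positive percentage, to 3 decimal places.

The 8 worst returns sum to -43.04%.
ES = −(-43.04%) / 8 = 5.38% ≈ 5.380%.

5.380%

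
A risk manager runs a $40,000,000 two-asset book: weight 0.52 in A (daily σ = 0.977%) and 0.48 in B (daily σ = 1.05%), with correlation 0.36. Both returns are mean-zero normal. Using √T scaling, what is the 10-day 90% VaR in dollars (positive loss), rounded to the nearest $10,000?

$1,350,000

σ_p = √(0.52²·0.977² + 0.48²·1.05² + 2·0.36·0.52·0.48·0.977·1.05) = 0.835%.
σ_{10d} = 0.835% × √10 = 2.641%.
z(90%) = 1.282.
VaR = 1.282 × 2.641% = 3.386%; on $40,000,000 that is $1,354,400.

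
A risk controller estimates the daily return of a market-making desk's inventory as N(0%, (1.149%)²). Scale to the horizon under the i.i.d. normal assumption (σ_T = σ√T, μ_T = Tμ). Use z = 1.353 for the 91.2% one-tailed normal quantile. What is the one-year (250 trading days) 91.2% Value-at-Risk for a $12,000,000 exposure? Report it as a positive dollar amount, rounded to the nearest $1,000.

$2,950,000

σ_{250d} = 1.149% × √250 = 18.167%.
VaR = 1.353 × 18.167% = 24.580%.
On $12,000,000: 0.24580 × $12,000,000 = $2,949,600.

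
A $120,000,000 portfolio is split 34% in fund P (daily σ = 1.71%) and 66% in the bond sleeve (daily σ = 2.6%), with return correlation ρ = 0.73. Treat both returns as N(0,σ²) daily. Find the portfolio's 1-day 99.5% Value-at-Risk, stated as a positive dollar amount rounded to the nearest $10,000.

$6,730,000

σ_p² = 0.34²·1.71² + 0.66²·2.6² + 2·0.73·0.34·0.66·1.71·2.6 = 4.7393 (%²).
σ_p = √4.7393 = 2.177%.
At 99.5%, z = 2.576.
VaR = 2.576 × 2.177% = 5.608%; on $120,000,000 that is $6,729,600.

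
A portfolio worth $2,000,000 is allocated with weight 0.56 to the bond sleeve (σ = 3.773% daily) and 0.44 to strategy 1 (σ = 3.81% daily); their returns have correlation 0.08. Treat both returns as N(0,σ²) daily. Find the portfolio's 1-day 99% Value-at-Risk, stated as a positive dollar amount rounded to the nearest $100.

σ_p² = 0.56²·3.773² + 0.44²·3.81² + 2·0.08·0.56·0.44·3.773·3.81 = 7.8413 (%²).
σ_p = √7.8413 = 2.800%.
At 99%, z = 2.326.
VaR = 2.326 × 2.800% = 6.513%; on $2,000,000 that is $130,260.

$130,300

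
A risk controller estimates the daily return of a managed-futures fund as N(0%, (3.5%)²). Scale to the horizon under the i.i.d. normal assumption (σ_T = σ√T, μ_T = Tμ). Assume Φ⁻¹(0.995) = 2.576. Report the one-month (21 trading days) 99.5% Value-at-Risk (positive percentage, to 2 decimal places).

σ_{21d} = 3.5% × √21 = 16.039%.
VaR = 2.576 × 16.039% = 41.316%.

41.32%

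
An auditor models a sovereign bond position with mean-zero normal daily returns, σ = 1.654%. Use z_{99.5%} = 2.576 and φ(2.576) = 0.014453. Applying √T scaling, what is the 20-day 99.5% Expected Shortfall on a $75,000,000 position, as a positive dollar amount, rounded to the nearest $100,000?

$16,000,000

σ_{20d} = 1.654% × √20 = 7.397%.
ES multiplier = φ(z)/(1−α) = 0.014453/0.005 = 2.891.
ES = 7.397% × 2.891 = 21.385%; on $75,000,000: $16,038,750.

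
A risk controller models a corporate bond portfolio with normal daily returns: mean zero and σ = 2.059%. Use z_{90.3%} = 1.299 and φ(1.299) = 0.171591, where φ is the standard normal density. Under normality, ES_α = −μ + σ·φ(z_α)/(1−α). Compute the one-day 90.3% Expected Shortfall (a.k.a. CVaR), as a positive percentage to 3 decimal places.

Tail multiplier: φ(z)/(1−α) = 0.171591 / 0.097 = 1.769.
ES = 2.059% × 1.769 = 3.642%.

3.642%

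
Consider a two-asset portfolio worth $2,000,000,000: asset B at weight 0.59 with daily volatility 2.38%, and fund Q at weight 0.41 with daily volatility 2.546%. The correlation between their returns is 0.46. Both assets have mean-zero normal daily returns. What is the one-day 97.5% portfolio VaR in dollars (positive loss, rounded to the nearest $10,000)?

σ_p² = 0.59²·2.38² + 0.41²·2.546² + 2·0.46·0.59·0.41·2.38·2.546 = 4.4099 (%²).
σ_p = √4.4099 = 2.100%.
At 97.5%, z = 1.960.
VaR = 1.960 × 2.100% = 4.116%; on $2,000,000,000 that is $82,320,000.

$82,320,000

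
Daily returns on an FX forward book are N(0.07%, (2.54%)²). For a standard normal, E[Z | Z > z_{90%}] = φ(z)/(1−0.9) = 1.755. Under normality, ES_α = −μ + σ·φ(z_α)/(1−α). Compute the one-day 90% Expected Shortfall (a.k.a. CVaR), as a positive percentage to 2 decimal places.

ES = −(0.07%) + 2.54% × 1.755 = 4.388%.

4.39%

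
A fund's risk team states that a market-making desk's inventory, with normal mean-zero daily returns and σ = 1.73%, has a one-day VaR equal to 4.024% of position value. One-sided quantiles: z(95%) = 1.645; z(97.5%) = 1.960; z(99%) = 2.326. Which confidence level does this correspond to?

Implied z = VaR/σ = 4.024 / 1.73 = 2.326.
This matches z(99%) = 2.326.

99%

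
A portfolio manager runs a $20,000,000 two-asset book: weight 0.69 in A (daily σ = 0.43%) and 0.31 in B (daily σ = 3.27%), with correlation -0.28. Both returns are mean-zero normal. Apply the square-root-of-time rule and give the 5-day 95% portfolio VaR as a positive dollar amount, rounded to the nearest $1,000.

$716,000

σ_p = √(0.69²·0.43² + 0.31²·3.27² + 2·-0.28·0.69·0.31·0.43·3.27) = 0.973%.
σ_{5d} = 0.973% × √5 = 2.176%.
z(95%) = 1.645.
VaR = 1.645 × 2.176% = 3.580%; on $20,000,000 that is $716,000.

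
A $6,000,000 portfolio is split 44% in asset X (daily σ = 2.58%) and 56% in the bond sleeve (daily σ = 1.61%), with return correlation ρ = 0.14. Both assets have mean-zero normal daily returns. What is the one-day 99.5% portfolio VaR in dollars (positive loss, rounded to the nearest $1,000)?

$239,000

σ_p² = 0.44²·2.58² + 0.56²·1.61² + 2·0.14·0.44·0.56·2.58·1.61 = 2.3881 (%²).
σ_p = √2.3881 = 1.545%.
At 99.5%, z = 2.576.
VaR = 2.576 × 1.545% = 3.980%; on $6,000,000 that is $238,800.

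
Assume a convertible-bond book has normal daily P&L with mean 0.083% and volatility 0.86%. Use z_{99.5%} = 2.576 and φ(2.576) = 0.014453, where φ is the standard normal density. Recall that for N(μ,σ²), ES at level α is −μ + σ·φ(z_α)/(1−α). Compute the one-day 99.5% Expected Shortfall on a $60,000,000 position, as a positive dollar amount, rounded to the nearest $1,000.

Tail multiplier: φ(z)/(1−α) = 0.014453 / 0.005 = 2.891.
ES = −(0.083%) + 0.86% × 2.891 = 2.403%.
On $60,000,000: 0.02403 × $60,000,000 = $1,441,800.

$1,442,000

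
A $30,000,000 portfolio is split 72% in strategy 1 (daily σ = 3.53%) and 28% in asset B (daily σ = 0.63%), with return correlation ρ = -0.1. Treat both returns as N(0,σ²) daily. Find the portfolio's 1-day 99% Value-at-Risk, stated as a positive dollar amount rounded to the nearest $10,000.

σ_p² = 0.72²·3.53² + 0.28²·0.63² + 2·-0.1·0.72·0.28·3.53·0.63 = 6.4012 (%²).
σ_p = √6.4012 = 2.530%.
At 99%, z = 2.326.
VaR = 2.326 × 2.530% = 5.885%; on $30,000,000 that is $1,765,500.

$1,770,000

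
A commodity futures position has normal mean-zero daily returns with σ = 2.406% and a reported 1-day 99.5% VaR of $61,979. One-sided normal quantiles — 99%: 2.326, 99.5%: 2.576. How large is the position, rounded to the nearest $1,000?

VaR as a fraction of value: z·σ = 2.576 × 2.406% = 6.19786%.
Position = $61,979 / 0.0619786 = $1,000,007.

$1,000,000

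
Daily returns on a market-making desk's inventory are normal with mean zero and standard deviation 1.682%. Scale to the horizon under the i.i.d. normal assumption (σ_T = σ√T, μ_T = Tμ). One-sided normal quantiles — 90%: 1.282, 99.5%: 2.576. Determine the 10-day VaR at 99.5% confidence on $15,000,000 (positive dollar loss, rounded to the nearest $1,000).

$2,055,000

σ_{10d} = 1.682% × √10 = 5.319%.
VaR = 2.576 × 5.319% = 13.702%.
On $15,000,000: 0.13702 × $15,000,000 = $2,055,300.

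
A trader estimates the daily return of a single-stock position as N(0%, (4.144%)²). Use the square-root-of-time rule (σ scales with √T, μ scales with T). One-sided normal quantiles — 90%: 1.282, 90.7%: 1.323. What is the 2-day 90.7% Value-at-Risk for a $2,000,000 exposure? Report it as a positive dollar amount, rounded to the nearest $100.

σ_{2d} = 4.144% × √2 = 5.861%.
VaR = 1.323 × 5.861% = 7.754%.
On $2,000,000: 0.07754 × $2,000,000 = $155,080.

$155,100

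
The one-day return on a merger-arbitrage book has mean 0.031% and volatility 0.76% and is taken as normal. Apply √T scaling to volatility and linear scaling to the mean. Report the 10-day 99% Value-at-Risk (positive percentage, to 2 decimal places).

At 99%, z = 2.326.
σ_{10d} = 0.76% × √10 = 2.403%; μ_{10d} = 10 × 0.031% = 0.310%.
VaR = −(0.310%) + 2.326 × 2.403% = 5.279%.

5.28%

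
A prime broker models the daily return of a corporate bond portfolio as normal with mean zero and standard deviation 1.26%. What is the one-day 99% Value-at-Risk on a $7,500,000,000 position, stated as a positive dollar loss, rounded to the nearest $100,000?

$219,800,000

At 99% one-sided, z = 2.326.
VaR = z·σ = 2.326 × 1.26% = 2.931%.
On $7,500,000,000: 0.02931 × $7,500,000,000 = $219,825,000.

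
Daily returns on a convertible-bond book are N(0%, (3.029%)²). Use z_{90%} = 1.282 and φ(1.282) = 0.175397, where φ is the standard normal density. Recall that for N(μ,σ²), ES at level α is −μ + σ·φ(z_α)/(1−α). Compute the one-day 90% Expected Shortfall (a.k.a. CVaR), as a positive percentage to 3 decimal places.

Tail multiplier: φ(z)/(1−α) = 0.175397 / 0.1 = 1.754.
ES = 3.029% × 1.754 = 5.313%.

5.313%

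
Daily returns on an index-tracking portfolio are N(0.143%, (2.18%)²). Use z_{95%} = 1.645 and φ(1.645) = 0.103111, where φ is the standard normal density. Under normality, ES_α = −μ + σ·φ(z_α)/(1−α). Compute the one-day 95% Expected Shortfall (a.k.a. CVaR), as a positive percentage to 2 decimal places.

Tail multiplier: φ(z)/(1−α) = 0.103111 / 0.05 = 2.062.
ES = −(0.143%) + 2.18% × 2.062 = 4.352%.

4.35%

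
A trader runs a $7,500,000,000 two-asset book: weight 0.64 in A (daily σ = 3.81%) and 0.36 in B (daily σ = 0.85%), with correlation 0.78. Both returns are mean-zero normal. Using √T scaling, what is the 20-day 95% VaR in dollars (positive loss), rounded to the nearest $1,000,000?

$1,481,000,000

σ_p = √(0.64²·3.81² + 0.36²·0.85² + 2·0.78·0.64·0.36·3.81·0.85) = 2.684%.
σ_{20d} = 2.684% × √20 = 12.003%.
z(95%) = 1.645.
VaR = 1.645 × 12.003% = 19.745%; on $7,500,000,000 that is $1,480,875,000.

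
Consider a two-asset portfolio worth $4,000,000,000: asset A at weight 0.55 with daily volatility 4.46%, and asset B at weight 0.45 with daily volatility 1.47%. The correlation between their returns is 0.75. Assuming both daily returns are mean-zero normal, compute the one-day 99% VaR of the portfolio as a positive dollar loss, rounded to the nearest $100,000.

$277,400,000

σ_p² = 0.55²·4.46² + 0.45²·1.47² + 2·0.75·0.55·0.45·4.46·1.47 = 8.8888 (%²).
σ_p = √8.8888 = 2.981%.
At 99%, z = 2.326.
VaR = 2.326 × 2.981% = 6.934%; on $4,000,000,000 that is $277,360,000.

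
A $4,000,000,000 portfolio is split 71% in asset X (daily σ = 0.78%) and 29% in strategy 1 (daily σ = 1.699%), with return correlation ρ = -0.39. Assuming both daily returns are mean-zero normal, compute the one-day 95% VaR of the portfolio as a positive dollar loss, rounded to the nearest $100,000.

$38,200,000

σ_p² = 0.71²·0.78² + 0.29²·1.699² + 2·-0.39·0.71·0.29·0.78·1.699 = 0.3366 (%²).
σ_p = √0.3366 = 0.580%.
At 95%, z = 1.645.
VaR = 1.645 × 0.580% = 0.954%; on $4,000,000,000 that is $38,160,000.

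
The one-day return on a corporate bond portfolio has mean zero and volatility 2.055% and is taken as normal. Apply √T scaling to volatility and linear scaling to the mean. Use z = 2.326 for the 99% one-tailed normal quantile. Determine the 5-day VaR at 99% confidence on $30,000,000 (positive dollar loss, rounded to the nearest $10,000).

σ_{5d} = 2.055% × √5 = 4.595%.
VaR = 2.326 × 4.595% = 10.688%.
On $30,000,000: 0.10688 × $30,000,000 = $3,206,400.

$3,210,000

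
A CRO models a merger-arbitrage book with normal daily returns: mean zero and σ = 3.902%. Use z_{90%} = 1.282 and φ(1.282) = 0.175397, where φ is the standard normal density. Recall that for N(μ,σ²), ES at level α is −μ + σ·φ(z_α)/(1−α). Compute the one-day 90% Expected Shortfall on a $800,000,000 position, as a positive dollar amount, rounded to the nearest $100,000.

$54,800,000

Tail multiplier: φ(z)/(1−α) = 0.175397 / 0.1 = 1.754.
ES = 3.902% × 1.754 = 6.844%.
On $800,000,000: 0.06844 × $800,000,000 = $54,752,000.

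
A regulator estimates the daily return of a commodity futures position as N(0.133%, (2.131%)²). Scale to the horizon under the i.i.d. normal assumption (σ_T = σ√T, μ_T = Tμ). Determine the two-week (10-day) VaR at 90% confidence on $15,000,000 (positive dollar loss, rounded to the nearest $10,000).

At 90%, z = 1.282.
σ_{10d} = 2.131% × √10 = 6.739%; μ_{10d} = 10 × 0.133% = 1.330%.
VaR = −(1.330%) + 1.282 × 6.739% = 7.309%.
On $15,000,000: 0.07309 × $15,000,000 = $1,096,350.

$1,100,000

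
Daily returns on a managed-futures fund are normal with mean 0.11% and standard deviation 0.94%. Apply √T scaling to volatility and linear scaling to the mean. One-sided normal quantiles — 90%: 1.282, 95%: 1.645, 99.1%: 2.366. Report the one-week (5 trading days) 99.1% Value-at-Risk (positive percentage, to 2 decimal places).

σ_{5d} = 0.94% × √5 = 2.102%; μ_{5d} = 5 × 0.11% = 0.550%.
VaR = −(0.550%) + 2.366 × 2.102% = 4.423%.

4.42%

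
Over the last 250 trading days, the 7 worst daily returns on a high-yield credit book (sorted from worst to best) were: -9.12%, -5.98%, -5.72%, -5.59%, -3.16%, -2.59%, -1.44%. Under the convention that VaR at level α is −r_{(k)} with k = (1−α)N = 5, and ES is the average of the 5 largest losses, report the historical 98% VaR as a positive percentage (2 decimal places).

3.16%

k = 5; the 5th lowest return is -3.16%, so VaR = 3.16%.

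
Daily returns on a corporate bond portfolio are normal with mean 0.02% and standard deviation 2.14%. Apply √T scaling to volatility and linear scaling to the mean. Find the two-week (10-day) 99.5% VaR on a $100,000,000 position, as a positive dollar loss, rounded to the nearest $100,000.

At 99.5%, z = 2.576.
σ_{10d} = 2.14% × √10 = 6.767%; μ_{10d} = 10 × 0.02% = 0.200%.
VaR = −(0.200%) + 2.576 × 6.767% = 17.232%.
On $100,000,000: 0.17232 × $100,000,000 = $17,232,000.

$17,200,000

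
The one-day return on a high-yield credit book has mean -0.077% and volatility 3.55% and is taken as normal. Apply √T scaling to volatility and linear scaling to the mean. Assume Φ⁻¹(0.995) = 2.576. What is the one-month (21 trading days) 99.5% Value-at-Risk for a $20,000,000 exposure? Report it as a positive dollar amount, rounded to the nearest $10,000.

$8,700,000

σ_{21d} = 3.55% × √21 = 16.268%; μ_{21d} = 21 × -0.077% = -1.617%.
VaR = −(-1.617%) + 2.576 × 16.268% = 43.523%.
On $20,000,000: 0.43523 × $20,000,000 = $8,704,600.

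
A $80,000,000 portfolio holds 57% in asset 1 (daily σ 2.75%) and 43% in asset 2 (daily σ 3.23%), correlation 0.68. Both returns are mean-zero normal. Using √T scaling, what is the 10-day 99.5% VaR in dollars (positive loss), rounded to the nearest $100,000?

σ_p = √(0.57²·2.75² + 0.43²·3.23² + 2·0.68·0.57·0.43·2.75·3.23) = 2.711%.
σ_{10d} = 2.711% × √10 = 8.573%.
z(99.5%) = 2.576.
VaR = 2.576 × 8.573% = 22.084%; on $80,000,000 that is $17,667,200.

$17,700,000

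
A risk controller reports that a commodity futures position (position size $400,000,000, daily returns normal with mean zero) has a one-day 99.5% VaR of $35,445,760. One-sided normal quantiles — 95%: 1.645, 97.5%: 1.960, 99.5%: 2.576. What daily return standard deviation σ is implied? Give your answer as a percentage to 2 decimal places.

3.44%

VaR as a fraction: $35,445,760 / $400,000,000 = 8.861%.
σ = VaR / z = 8.861% / 2.576 = 3.440%.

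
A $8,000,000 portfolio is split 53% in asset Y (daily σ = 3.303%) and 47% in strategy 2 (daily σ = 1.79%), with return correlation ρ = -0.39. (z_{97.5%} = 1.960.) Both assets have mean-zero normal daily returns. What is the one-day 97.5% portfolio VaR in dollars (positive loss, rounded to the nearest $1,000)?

σ_p² = 0.53²·3.303² + 0.47²·1.79² + 2·-0.39·0.53·0.47·3.303·1.79 = 2.6236 (%²).
σ_p = √2.6236 = 1.620%.
VaR = 1.960 × 1.620% = 3.175%; on $8,000,000 that is $254,000.

$254,000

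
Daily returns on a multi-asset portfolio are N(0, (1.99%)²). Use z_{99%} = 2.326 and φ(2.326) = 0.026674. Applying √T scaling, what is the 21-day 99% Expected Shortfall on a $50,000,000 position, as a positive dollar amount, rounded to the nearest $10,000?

σ_{21d} = 1.99% × √21 = 9.119%.
ES multiplier = φ(z)/(1−α) = 0.026674/0.01 = 2.667.
ES = 9.119% × 2.667 = 24.320%; on $50,000,000: $12,160,000.

$12,160,000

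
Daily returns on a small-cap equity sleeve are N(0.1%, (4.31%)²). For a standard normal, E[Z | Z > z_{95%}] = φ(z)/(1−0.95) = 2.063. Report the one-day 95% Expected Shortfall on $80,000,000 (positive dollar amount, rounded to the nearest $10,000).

$7,030,000

ES = −(0.1%) + 4.31% × 2.063 = 8.792%.
On $80,000,000: 0.08792 × $80,000,000 = $7,033,600.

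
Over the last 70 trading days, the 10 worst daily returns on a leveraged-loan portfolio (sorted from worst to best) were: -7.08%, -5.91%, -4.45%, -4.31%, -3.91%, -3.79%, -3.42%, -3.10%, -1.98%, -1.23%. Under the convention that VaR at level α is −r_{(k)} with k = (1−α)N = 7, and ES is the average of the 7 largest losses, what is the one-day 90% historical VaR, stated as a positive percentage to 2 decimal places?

k = 7; the 7th lowest return is -3.42%, so VaR = 3.42%.

3.42%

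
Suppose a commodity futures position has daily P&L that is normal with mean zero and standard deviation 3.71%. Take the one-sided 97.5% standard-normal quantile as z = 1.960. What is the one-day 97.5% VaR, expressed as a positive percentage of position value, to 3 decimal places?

7.272%

VaR = z·σ = 1.960 × 3.71% = 7.272%.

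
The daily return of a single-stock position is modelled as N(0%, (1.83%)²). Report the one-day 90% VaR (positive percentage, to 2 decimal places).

At 90% one-sided, z = 1.282.
VaR = z·σ = 1.282 × 1.83% = 2.346%.

2.35%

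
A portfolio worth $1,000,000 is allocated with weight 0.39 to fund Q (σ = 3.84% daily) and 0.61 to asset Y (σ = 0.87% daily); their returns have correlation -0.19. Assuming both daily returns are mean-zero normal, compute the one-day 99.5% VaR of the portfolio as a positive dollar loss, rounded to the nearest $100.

σ_p² = 0.39²·3.84² + 0.61²·0.87² + 2·-0.19·0.39·0.61·3.84·0.87 = 2.2224 (%²).
σ_p = √2.2224 = 1.491%.
At 99.5%, z = 2.576.
VaR = 2.576 × 1.491% = 3.841%; on $1,000,000 that is $38,410.

$38,400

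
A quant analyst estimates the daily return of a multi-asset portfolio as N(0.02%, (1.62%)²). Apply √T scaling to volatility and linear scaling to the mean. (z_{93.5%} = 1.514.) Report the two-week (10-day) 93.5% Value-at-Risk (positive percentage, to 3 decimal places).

σ_{10d} = 1.62% × √10 = 5.123%; μ_{10d} = 10 × 0.02% = 0.200%.
VaR = −(0.200%) + 1.514 × 5.123% = 7.556%.

7.556%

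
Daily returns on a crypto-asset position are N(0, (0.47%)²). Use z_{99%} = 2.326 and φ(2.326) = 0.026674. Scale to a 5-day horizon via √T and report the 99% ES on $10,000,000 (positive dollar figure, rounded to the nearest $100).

$280,300

σ_{5d} = 0.47% × √5 = 1.051%.
ES multiplier = φ(z)/(1−α) = 0.026674/0.01 = 2.667.
ES = 1.051% × 2.667 = 2.803%; on $10,000,000: $280,300.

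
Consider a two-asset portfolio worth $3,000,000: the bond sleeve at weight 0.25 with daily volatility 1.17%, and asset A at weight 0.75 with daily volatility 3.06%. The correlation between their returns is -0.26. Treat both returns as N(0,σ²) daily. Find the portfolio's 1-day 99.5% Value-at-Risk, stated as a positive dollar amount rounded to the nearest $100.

$172,900

σ_p² = 0.25²·1.17² + 0.75²·3.06² + 2·-0.26·0.25·0.75·1.17·3.06 = 5.0035 (%²).
σ_p = √5.0035 = 2.237%.
At 99.5%, z = 2.576.
VaR = 2.576 × 2.237% = 5.763%; on $3,000,000 that is $172,890.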